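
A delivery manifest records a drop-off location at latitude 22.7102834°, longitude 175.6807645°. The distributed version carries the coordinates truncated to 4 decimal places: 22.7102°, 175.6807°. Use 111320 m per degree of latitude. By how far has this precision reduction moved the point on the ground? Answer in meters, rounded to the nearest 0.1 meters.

The latitude changed by +0.0000834° and the longitude by +0.0000645°.
N–S: 0.0000834° × 111320 m/° = 9.28409 m.
East–west at this latitude: 0.0000645° × 111320 × cos 22.7102° ≈ 0.0000645 × 102689 = 6.62346 m.
Combined displacement = (9.28409² + 6.62346²)^½ ≈ 11.4046 m.

11.4 meters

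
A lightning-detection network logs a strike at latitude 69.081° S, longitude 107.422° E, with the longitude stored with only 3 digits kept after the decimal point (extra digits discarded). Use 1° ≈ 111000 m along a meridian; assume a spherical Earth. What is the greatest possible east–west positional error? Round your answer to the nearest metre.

40 metres

Truncating at 3 decimal places can drop up to a full unit in the last place, so the longitude may be off by as much as 0.001°.
At latitude 69.081° a degree of longitude spans 111000 m × cos 69.081° = 111000 × 0.3570 ≈ 39632.3 m.
So at most 0.001° × 39632.3 ≈ 39.6323 m east–west.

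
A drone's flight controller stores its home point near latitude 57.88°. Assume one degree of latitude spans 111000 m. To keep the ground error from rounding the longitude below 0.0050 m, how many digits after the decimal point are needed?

At 57.88° one degree of longitude covers 111000 × cos 57.88° ≈ 111000 × 0.5317 ≈ 59018.1 m.
N decimal places → at most half a unit in the last place, 0.5 × 10⁻ᴺ° = 59018.1/2 × 10⁻ᴺ m.
Need 0.5 × 59018.1 × 10⁻ᴺ ≤ 0.0050 → 10⁻ᴺ ≤ 1.694e-07, so N ≥ 6.77.
N = 6 would give 0.0295 m (too coarse); N = 7 gives 0.00295 m ≤ 0.0050 m.

7 decimal places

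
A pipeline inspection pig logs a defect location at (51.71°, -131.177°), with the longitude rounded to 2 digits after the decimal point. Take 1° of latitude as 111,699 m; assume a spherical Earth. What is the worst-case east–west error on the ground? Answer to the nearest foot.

Rounding to 2 decimal places leaves the longitude within ±0.005° of the true value.
At latitude 51.71° a degree of longitude spans 111699 m × cos 51.71° = 111699 × 0.6196 ≈ 69213.4 m.
So at most 0.005° × 69213.4 ≈ 346.067 m east–west.
In feet: 346.067 m ÷ 0.3048 ≈ 1135.4 ft.

1135 feet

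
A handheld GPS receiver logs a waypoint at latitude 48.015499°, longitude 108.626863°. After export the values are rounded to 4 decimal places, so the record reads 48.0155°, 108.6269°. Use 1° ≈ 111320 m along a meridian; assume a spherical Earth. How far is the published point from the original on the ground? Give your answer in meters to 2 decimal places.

2.76 meters

The latitude changed by -0.000001° and the longitude by -0.000037°.
North–south shift: -0.000001 × 111320 = -0.11132 m.
E–W at 48.0155°: -0.000037° × 111320 × cos 48.0155° = -0.000037 × 111320 × 0.6689 ≈ -2.75521 m.
Hypotenuse of the two orthogonal shifts: √(0.11132² + 2.75521²) = 2.75746 m.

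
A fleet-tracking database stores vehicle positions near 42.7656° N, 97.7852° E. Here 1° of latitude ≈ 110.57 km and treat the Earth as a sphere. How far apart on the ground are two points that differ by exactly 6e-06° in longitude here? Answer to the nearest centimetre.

6e-06° of longitude at 42.7656° is 6e-06 × 110570 × cos 42.7656° ≈ 6e-06 × 81173.6 = 0.487042 m.
That is 0.487042 m = 48.704 cm.

49 centimetres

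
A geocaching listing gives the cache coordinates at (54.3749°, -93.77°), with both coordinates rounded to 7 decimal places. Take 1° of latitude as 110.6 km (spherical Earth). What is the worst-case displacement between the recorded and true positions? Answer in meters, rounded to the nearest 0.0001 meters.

0.0064 meters

Rounding to 7 decimal places leaves each coordinate within ±5e-08° of the true value.
N–S: 5e-08° × 110600 m/° = 0.00553 m.
Longitude error → 5e-08 × 110600 × cos 54.3749° = 5e-08 × 110600 × 0.5825 ≈ 0.00322111 m.
The two errors are perpendicular, so the maximum displacement is √(0.00553² + 0.00322111²) ≈ 0.00639972 m.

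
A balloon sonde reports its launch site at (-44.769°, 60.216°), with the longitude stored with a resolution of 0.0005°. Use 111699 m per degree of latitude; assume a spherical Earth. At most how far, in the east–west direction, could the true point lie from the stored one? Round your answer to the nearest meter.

20 meters

With a 0.0005° grid the true value lies within half a step, ±0.0005°/2 = ±0.00025°, of the stored one.
One degree of longitude at 44.769° is 111699 × cos 44.769° ≈ 111699 × 0.7100 = 79300.9 m.
Maximum E–W displacement: 0.00025 × 79300.9 = 19.8252 m.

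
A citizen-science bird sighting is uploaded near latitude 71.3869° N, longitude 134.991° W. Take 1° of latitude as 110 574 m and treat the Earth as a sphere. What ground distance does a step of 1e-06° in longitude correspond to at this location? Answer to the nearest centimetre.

At 71.3869° a degree of longitude is 110574 × cos 71.3869° ≈ 35292.6 m, so 1e-06° corresponds to 0.0352926 m.
That is 0.0352926 m = 3.5293 cm.

4 centimetres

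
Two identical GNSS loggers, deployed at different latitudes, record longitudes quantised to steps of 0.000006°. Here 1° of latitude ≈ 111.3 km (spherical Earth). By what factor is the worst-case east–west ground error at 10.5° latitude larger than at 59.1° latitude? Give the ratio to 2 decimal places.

1.91

With a 0.000006° grid the true value lies within half a step, ±0.000006°/2 = ±3e-06°, of the stored one.
At 10.5°: 3e-06° × 111300 × cos 10.5° = 3e-06 × 111300 × 0.9833 ≈ 0.32831 m.
At 59.1°: 3e-06° × 111300 × cos 59.1° = 3e-06 × 111300 × 0.5135 ≈ 0.17147 m.
Ratio: 0.32831 / 0.17147 = cos 10.5° / cos 59.1° ≈ 1.9147.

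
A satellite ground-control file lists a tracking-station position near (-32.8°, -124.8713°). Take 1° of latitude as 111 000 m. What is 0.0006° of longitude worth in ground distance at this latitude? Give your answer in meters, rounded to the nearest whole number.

One degree of longitude here spans 111000 × cos 32.8° = 111000 × 0.8406 ≈ 93302.9 m; 0.0006° of that is 55.9817 m.

56 meters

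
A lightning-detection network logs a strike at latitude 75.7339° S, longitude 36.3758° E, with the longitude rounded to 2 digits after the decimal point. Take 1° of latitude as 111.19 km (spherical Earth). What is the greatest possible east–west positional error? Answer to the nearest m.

Rounding to 2 decimal places leaves the longitude within ±0.005° of the true value.
One degree of longitude at 75.7339° is 111190 × cos 75.7339° ≈ 111190 × 0.2464 = 27400.1 m.
East–west error: 0.005° × 27400.1 m/° ≈ 137 m.

137 m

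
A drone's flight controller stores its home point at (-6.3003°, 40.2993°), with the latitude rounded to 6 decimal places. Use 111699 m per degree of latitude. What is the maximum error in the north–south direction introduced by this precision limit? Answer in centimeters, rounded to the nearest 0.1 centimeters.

5.6 centimeters

Rounding to 6 decimal places leaves the latitude within ±5e-07° of the true value.
Along the meridian that is 5e-07° × 111699 m/° = 0.0558495 m.
That is 0.0558495 m = 5.5849 cm.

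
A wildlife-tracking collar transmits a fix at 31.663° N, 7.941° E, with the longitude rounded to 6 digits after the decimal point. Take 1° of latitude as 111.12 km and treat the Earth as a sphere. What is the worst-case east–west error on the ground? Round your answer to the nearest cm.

5 cm

Rounding to 6 decimal places leaves the longitude within ±5e-07° of the true value.
One degree of longitude at 31.663° is 111120 × cos 31.663° ≈ 111120 × 0.8512 = 94579.8 m.
So at most 5e-07° × 94579.8 ≈ 0.0472899 m east–west.
That is 0.0472899 m = 4.729 cm.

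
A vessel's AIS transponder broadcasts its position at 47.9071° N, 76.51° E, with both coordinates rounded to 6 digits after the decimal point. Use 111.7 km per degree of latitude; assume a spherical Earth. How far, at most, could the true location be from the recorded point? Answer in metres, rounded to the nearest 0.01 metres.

0.07 metres

Rounding to 6 decimal places leaves each coordinate within ±5e-07° of the true value.
North–south component: 5e-07° × 111700 = 0.05585 m.
East–west component at 47.9071°: 5e-07° × 111700 × cos 47.9071° ≈ 5e-07 × 74876.4 ≈ 0.0374382 m.
The two errors are perpendicular, so the maximum displacement is √(0.05585² + 0.0374382²) ≈ 0.0672372 m.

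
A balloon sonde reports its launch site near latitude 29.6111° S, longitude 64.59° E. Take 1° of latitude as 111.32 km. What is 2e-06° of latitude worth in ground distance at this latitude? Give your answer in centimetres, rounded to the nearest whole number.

2e-06° × 111320 m/° = 0.22264 m.
That is 0.22264 m = 22.264 cm.

22 centimetres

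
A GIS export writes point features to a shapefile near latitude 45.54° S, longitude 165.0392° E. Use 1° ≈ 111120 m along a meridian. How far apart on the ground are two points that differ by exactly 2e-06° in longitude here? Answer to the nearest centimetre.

2e-06° of longitude at 45.54° is 2e-06 × 111120 × cos 45.54° ≈ 2e-06 × 77829.7 = 0.155659 m.
That is 0.155659 m = 15.566 cm.

16 centimetres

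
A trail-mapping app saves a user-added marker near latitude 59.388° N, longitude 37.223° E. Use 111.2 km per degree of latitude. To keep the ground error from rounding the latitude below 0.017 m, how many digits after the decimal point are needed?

One degree of latitude covers 111200 m.
N decimal places → at most half a unit in the last place, 0.5 × 10⁻ᴺ° = 111200/2 × 10⁻ᴺ m.
Need 0.5 × 111200 × 10⁻ᴺ ≤ 0.017 → 10⁻ᴺ ≤ 3.058e-07, so N ≥ 6.51.
N = 6 would give 0.0556 m (too coarse); N = 7 gives 0.00556 m ≤ 0.017 m.

7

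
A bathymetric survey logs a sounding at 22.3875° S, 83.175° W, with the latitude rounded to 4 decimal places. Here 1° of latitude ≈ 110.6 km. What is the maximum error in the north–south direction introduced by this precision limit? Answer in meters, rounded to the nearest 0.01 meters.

Rounding to 4 decimal places leaves the latitude within ±5e-05° of the true value.
North–south distance: 5e-05° × 110600 m/° = 5.53 m.

5.53 meters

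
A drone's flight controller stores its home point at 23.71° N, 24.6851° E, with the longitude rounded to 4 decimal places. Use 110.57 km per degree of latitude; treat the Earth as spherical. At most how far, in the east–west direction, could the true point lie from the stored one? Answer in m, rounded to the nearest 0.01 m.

5.06 m

Rounding to 4 decimal places leaves the longitude within ±5e-05° of the true value.
At latitude 23.71° a degree of longitude spans 110570 m × cos 23.71° = 110570 × 0.9156 ≈ 101237 m.
Maximum E–W displacement: 5e-05 × 101237 = 5.06185 m.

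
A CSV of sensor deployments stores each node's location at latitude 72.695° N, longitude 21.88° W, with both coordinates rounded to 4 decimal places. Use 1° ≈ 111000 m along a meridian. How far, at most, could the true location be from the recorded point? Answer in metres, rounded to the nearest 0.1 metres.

Rounding to 4 decimal places leaves each coordinate within ±5e-05° of the true value.
Latitude error → 5e-05 × 111000 = 5.55 m along the meridian.
East–west component at 72.695°: 5e-05° × 111000 × cos 72.695° ≈ 5e-05 × 33017.9 ≈ 1.65089 m.
The two errors are perpendicular, so the maximum displacement is √(5.55² + 1.65089²) ≈ 5.79033 m.

5.8 metres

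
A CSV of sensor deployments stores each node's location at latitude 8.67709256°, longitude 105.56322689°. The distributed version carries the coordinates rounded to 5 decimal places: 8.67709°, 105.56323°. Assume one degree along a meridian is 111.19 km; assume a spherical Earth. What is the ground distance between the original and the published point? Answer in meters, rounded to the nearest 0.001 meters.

0.445 meters

Δlat = 8.67709256 − 8.67709 = +0.00000256°; Δlon = 105.56322689 − 105.56323 = -0.00000311°.
North–south shift: 0.00000256 × 111190 = 0.284646 m.
E–W at 8.67709°: -0.00000311° × 111190 × cos 8.67709° = -0.00000311 × 111190 × 0.9886 ≈ -0.341843 m.
Combined displacement = (0.284646² + 0.341843²)^½ ≈ 0.444837 m.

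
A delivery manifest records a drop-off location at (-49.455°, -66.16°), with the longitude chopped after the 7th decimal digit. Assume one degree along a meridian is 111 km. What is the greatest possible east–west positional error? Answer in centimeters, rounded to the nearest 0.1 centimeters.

Truncating at 7 decimal places can drop up to a full unit in the last place, so the longitude may be off by as much as 1e-07°.
Parallels shrink by cos φ, so at 49.455° a degree of longitude is 111000 × 0.6500 ≈ 72155 m.
East–west error: 1e-07° × 72155 m/° ≈ 0.0072155 m.
That is 0.0072155 m = 0.72155 cm.

0.7 centimeters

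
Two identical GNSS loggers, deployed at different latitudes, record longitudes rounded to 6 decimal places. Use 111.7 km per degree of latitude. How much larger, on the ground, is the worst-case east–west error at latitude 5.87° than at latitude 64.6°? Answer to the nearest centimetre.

Rounding to 6 decimal places leaves the longitude within ±5e-07° of the true value.
At 5.87°: 5e-07° × 111700 × cos 5.87° = 5e-07 × 111700 × 0.9948 ≈ 0.055557 m.
Error at 64.6° = 5e-07° × 111700 × cos 64.6° ≈ 0.05585 × 0.4289 = 0.023956 m.
So the lower-latitude error exceeds the higher by 0.055557 − 0.023956 = 0.031601 m.
That is 0.0316011 m = 3.1601 cm.

3 centimetres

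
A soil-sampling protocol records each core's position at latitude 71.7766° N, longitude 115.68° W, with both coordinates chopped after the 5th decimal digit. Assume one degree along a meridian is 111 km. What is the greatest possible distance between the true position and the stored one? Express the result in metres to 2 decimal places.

1.16 metres

Truncating at 5 decimal places can drop up to a full unit in the last place, so each coordinate may be off by as much as 1e-05°.
N–S: 1e-05° × 111000 m/° = 1.11 m.
East–west component at 71.7766°: 1e-05° × 111000 × cos 71.7766° ≈ 1e-05 × 34712.2 ≈ 0.347122 m.
The two errors are perpendicular, so the maximum displacement is √(1.11² + 0.347122²) ≈ 1.16301 m.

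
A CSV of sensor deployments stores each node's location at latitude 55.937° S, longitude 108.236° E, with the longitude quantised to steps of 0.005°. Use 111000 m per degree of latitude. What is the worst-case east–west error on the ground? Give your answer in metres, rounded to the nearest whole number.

155 metres

With a 0.005° grid the true value lies within half a step, ±0.005°/2 = ±0.0025°, of the stored one.
At latitude 55.937° a degree of longitude spans 111000 m × cos 55.937° = 111000 × 0.5601 ≈ 62171.6 m.
So at most 0.0025° × 62171.6 ≈ 155.429 m east–west.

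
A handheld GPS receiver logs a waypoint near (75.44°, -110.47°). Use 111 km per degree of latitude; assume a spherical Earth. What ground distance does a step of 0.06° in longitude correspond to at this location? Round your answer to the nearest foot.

At 75.44° a degree of longitude is 111000 × cos 75.44° ≈ 27904.7 m, so 0.06° corresponds to 1674.28 m.
Converting: 1674.28 m × 3.2808 ft/m ≈ 5493.1 ft.

5493 feet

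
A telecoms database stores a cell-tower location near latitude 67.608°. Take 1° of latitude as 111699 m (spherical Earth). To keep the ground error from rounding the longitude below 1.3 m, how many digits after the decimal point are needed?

5 decimal places

At 67.608° one degree of longitude covers 111699 × cos 67.608° ≈ 111699 × 0.3809 ≈ 42550.8 m.
Rounding to N decimal places gives at most 0.5 × 10⁻ᴺ degrees of error, i.e. 0.5 × 10⁻ᴺ × 42550.8 m.
Need 0.5 × 42550.8 × 10⁻ᴺ ≤ 1.3 → 10⁻ᴺ ≤ 6.110e-05, so N ≥ 4.21.
N = 4 would give 2.13 m (too coarse); N = 5 gives 0.213 m ≤ 1.3 m.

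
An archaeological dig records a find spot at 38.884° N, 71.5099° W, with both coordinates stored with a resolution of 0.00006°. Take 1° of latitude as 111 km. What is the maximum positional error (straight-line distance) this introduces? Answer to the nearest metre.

With a 0.00006° grid the true value lies within half a step, ±0.00006°/2 = ±3e-05°, of the stored one.
North–south component: 3e-05° × 111000 = 3.33 m.
Longitude error → 3e-05 × 111000 × cos 38.884° = 3e-05 × 111000 × 0.7784 ≈ 2.59213 m.
Worst case both components are at the extreme and orthogonal: √(3.33² + 2.59213²) ≈ 4.21996 m.

4 metres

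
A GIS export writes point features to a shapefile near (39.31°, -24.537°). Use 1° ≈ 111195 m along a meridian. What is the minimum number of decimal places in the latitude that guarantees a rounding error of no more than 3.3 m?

One degree of latitude covers 111195 m.
Rounding to N decimal places gives at most 0.5 × 10⁻ᴺ degrees of error, i.e. 0.5 × 10⁻ᴺ × 111195 m.
Setting 55597.5 × 10⁻ᴺ ≤ 3.3 gives 10ᴺ ≥ 1.685e+04, i.e. N ≥ 4.23.
So 5 decimal places suffice (0.556 m); 4 would allow up to 5.56 m.

5 decimal places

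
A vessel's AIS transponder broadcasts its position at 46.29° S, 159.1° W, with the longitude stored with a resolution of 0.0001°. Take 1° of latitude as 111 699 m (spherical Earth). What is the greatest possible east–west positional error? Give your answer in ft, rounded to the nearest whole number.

With a 0.0001° grid the true value lies within half a step, ±0.0001°/2 = ±5e-05°, of the stored one.
One degree of longitude at 46.29° is 111699 × cos 46.29° ≈ 111699 × 0.6910 = 77185 m.
East–west error: 5e-05° × 77185 m/° ≈ 3.85925 m.
Converting: 3.85925 m × 3.2808 ft/m ≈ 12.662 ft.

13 ft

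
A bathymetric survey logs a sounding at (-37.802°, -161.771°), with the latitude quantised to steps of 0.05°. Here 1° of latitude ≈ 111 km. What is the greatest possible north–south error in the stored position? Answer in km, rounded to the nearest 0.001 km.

2.775 km

With a 0.05° grid the true value lies within half a step, ±0.05°/2 = ±0.025°, of the stored one.
Along the meridian that is 0.025° × 111000 m/° = 2775 m.
That is 2775 m = 2.775 km.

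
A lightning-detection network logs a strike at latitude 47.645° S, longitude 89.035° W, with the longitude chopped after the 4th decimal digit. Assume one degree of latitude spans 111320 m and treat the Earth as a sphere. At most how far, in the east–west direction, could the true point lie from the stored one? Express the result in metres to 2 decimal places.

Truncating at 4 decimal places can drop up to a full unit in the last place, so the longitude may be off by as much as 0.0001°.
One degree of longitude at 47.645° is 111320 × cos 47.645° ≈ 111320 × 0.6737 = 74998.8 m.
Maximum E–W displacement: 0.0001 × 74998.8 = 7.49988 m.

7.50 metres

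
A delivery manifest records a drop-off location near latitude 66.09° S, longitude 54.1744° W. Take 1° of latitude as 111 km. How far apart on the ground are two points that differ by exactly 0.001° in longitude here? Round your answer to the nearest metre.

At 66.09° a degree of longitude is 111000 × cos 66.09° ≈ 44988.4 m, so 0.001° corresponds to 44.9884 m.

45 metres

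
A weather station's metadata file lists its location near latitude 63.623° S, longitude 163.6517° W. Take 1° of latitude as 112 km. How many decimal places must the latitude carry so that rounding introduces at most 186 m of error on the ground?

3 decimal places

One degree of latitude covers 112000 m.
N decimal places → at most half a unit in the last place, 0.5 × 10⁻ᴺ° = 112000/2 × 10⁻ᴺ m.
Need 0.5 × 112000 × 10⁻ᴺ ≤ 186 → 10⁻ᴺ ≤ 3.321e-03, so N ≥ 2.48.
N = 2 would give 560 m (too coarse); N = 3 gives 56 m ≤ 186 m.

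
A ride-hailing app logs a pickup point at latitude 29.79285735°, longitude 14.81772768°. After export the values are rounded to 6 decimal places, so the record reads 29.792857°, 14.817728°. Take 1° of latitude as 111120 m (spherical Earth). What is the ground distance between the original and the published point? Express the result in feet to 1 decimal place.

0.2 feet

Δlat = 29.79285735 − 29.792857 = +0.00000035°; Δlon = 14.81772768 − 14.817728 = -0.00000032°.
North–south shift: 0.00000035 × 111120 = 0.038892 m.
E–W at 29.7929°: -0.00000032° × 111120 × cos 29.7929° = -0.00000032 × 111120 × 0.8678 ≈ -0.0308586 m.
Hypotenuse of the two orthogonal shifts: √(0.038892² + 0.0308586²) = 0.0496471 m.
In feet: 0.0496471 m ÷ 0.3048 ≈ 0.16288 ft.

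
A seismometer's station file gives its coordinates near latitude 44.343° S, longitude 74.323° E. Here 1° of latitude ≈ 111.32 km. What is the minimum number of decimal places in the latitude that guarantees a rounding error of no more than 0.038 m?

7

One degree of latitude covers 111320 m.
Rounding to N decimal places gives at most 0.5 × 10⁻ᴺ degrees of error, i.e. 0.5 × 10⁻ᴺ × 111320 m.
Setting 55660 × 10⁻ᴺ ≤ 0.038 gives 10ᴺ ≥ 1.465e+06, i.e. N ≥ 6.17.
N = 6 would give 0.0557 m (too coarse); N = 7 gives 0.00557 m ≤ 0.038 m.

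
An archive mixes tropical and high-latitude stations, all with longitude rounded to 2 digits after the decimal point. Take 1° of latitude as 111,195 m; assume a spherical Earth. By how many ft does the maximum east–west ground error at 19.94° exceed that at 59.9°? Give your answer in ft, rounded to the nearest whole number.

800 ft

Rounding to 2 decimal places leaves the longitude within ±0.005° of the true value.
Error at 19.94° = 0.005° × 111195 × cos 19.94° ≈ 555.98 × 0.9401 = 522.64 m.
Error at 59.9° = 0.005° × 111195 × cos 59.9° ≈ 555.98 × 0.5015 = 278.83 m.
So the lower-latitude error exceeds the higher by 522.64 − 278.83 = 243.82 m.
Converting: 243.817 m × 3.2808 ft/m ≈ 799.92 ft.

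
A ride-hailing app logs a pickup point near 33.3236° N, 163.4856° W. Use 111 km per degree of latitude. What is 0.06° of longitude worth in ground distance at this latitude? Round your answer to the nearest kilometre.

At 33.3236° a degree of longitude is 111000 × cos 33.3236° ≈ 92749.5 m, so 0.06° corresponds to 5564.97 m.
That is 5564.97 m = 5.565 km.

6 kilometres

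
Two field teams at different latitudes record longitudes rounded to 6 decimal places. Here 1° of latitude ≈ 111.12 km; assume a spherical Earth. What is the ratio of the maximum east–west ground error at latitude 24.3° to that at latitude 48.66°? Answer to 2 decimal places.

Rounding to 6 decimal places leaves the longitude within ±5e-07° of the true value.
Error at 24.3° = 5e-07° × 111120 × cos 24.3° ≈ 0.05556 × 0.9114 = 0.050638 m.
At 48.66°: 5e-07° × 111120 × cos 48.66° = 5e-07 × 111120 × 0.6605 ≈ 0.036699 m.
The ratio reduces to cos 24.3° / cos 48.66° = 0.9114/0.6605 ≈ 1.3798.

1.38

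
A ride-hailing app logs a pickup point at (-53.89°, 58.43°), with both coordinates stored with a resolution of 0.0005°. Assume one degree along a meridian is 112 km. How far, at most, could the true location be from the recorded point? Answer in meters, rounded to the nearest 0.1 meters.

32.5 meters

With a 0.0005° grid the true value lies within half a step, ±0.0005°/2 = ±0.00025°, of the stored one.
Latitude error → 0.00025 × 112000 = 28 m along the meridian.
Longitude error → 0.00025 × 112000 × cos 53.89° = 0.00025 × 112000 × 0.5893 ≈ 16.5014 m.
Combining orthogonally: (28² + 16.5014²)^½ ≈ 32.5007 m.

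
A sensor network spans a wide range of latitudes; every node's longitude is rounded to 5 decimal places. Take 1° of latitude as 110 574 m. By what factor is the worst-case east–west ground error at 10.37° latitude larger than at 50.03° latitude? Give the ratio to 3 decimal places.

1.531

Rounding to 5 decimal places leaves the longitude within ±5e-06° of the true value.
Error at 10.37° = 5e-06° × 110574 × cos 10.37° ≈ 0.55287 × 0.9837 = 0.54384 m.
At 50.03°: 5e-06° × 110574 × cos 50.03° = 5e-06 × 110574 × 0.6424 ≈ 0.35516 m.
Ratio: 0.54384 / 0.35516 = cos 10.37° / cos 50.03° ≈ 1.5313.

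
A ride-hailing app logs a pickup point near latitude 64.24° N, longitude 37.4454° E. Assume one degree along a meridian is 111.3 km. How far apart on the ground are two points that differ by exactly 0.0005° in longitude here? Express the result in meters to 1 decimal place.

24.2 meters

At 64.24° a degree of longitude is 111300 × cos 64.24° ≈ 48371.3 m, so 0.0005° corresponds to 24.1856 m.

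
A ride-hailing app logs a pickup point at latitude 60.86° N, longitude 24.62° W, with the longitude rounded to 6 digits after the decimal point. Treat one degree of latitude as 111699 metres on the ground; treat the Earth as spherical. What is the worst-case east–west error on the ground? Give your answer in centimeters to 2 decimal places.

Rounding to 6 decimal places leaves the longitude within ±5e-07° of the true value.
One degree of longitude at 60.86° is 111699 × cos 60.86° ≈ 111699 × 0.4869 = 54391.3 m.
So at most 5e-07° × 54391.3 ≈ 0.0271956 m east–west.
That is 0.0271956 m = 2.7196 cm.

2.72 centimeters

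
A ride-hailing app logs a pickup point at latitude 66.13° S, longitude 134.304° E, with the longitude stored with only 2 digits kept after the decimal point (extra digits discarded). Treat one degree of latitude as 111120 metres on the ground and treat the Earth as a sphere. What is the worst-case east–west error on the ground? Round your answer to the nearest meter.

450 meters

Truncating at 2 decimal places can drop up to a full unit in the last place, so the longitude may be off by as much as 0.01°.
Parallels shrink by cos φ, so at 66.13° a degree of longitude is 111120 × 0.4047 ≈ 44966.1 m.
East–west error: 0.01° × 44966.1 m/° ≈ 449.661 m.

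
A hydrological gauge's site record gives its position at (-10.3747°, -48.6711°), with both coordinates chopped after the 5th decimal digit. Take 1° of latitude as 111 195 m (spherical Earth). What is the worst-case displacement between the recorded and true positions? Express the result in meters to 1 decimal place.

Truncating at 5 decimal places can drop up to a full unit in the last place, so each coordinate may be off by as much as 1e-05°.
N–S: 1e-05° × 111195 m/° = 1.11195 m.
E–W at 10.3747°: 1e-05° × 111195 × cos 10.3747° = 1e-05 × 111195 × 0.9837 ≈ 1.09377 m.
The two errors are perpendicular, so the maximum displacement is √(1.11195² + 1.09377²) ≈ 1.55973 m.

1.6 meters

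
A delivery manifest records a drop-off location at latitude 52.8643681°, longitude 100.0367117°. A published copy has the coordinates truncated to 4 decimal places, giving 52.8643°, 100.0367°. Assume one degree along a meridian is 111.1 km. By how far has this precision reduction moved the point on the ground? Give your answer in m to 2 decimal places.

Δlat = 52.8643681 − 52.8643 = +0.0000681°; Δlon = 100.0367117 − 100.0367 = +0.0000117°.
North–south shift: 0.0000681 × 111100 = 7.56591 m.
East–west at this latitude: 0.0000117° × 111100 × cos 52.8643° ≈ 0.0000117 × 67071.6 = 0.784738 m.
Distance: √(7.56591² + 0.784738²) ≈ 7.6065 m.

7.61 m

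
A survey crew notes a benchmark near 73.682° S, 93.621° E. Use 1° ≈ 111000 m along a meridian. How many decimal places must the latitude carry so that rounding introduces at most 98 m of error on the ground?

3

One degree of latitude covers 111000 m.
With N decimal places the half-ulp bound is 0.5·10⁻ᴺ°, or 0.5·10⁻ᴺ × 111000 m on the ground.
Setting 55500 × 10⁻ᴺ ≤ 98 gives 10ᴺ ≥ 566.3, i.e. N ≥ 2.75.
N = 2 would give 555 m (too coarse); N = 3 gives 55.5 m ≤ 98 m.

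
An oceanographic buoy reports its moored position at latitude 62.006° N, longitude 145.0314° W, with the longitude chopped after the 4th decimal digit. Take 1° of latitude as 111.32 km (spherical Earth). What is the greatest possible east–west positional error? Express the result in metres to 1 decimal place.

5.2 metres

Truncating at 4 decimal places can drop up to a full unit in the last place, so the longitude may be off by as much as 0.0001°.
At latitude 62.006° a degree of longitude spans 111320 m × cos 62.006° = 111320 × 0.4694 ≈ 52251.3 m.
East–west error: 0.0001° × 52251.3 m/° ≈ 5.22513 m.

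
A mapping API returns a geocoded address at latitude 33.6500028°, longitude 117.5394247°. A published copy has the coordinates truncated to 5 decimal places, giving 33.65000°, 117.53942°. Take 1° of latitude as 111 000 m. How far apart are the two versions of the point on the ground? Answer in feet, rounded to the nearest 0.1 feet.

1.8 feet

Δlat = 33.6500028 − 33.65000 = +0.0000028°; Δlon = 117.5394247 − 117.53942 = +0.0000047°.
N–S: 0.0000028° × 111000 m/° = 0.3108 m.
E–W at 33.65°: 0.0000047° × 111000 × cos 33.65° = 0.0000047 × 111000 × 0.8324 ≈ 0.434283 m.
Distance: √(0.3108² + 0.434283²) ≈ 0.53404 m.
Converting: 0.53404 m × 3.2808 ft/m ≈ 1.7521 ft.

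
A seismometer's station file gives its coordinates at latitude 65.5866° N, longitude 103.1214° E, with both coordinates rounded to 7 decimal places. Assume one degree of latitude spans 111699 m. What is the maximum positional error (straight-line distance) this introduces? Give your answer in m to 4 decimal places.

0.0060 m

Rounding to 7 decimal places leaves each coordinate within ±5e-08° of the true value.
North–south component: 5e-08° × 111699 = 0.00558495 m.
Longitude error → 5e-08 × 111699 × cos 65.5866° = 5e-08 × 111699 × 0.4133 ≈ 0.00230836 m.
Combining orthogonally: (0.00558495² + 0.00230836²)^½ ≈ 0.00604319 m.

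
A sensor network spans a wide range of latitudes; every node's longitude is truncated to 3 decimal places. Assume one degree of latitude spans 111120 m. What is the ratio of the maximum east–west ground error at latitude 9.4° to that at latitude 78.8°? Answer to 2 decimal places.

5.08

Truncating at 3 decimal places can drop up to a full unit in the last place, so the longitude may be off by as much as 0.001°.
Error at 9.4° = 0.001° × 111120 × cos 9.4° ≈ 111.12 × 0.9866 = 109.63 m.
Error at 78.8° = 0.001° × 111120 × cos 78.8° ≈ 111.12 × 0.1942 = 21.583 m.
The ratio reduces to cos 9.4° / cos 78.8° = 0.9866/0.1942 ≈ 5.0793.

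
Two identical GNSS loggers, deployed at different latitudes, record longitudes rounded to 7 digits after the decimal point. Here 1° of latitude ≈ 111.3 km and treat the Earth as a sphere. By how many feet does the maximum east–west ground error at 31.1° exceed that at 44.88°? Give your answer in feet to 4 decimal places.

0.0027 feet

Rounding to 7 decimal places leaves the longitude within ±5e-08° of the true value.
Error at 31.1° = 5e-08° × 111300 × cos 31.1° ≈ 0.005565 × 0.8563 = 0.0047651 m.
At 44.88°: 5e-08° × 111300 × cos 44.88° = 5e-08 × 111300 × 0.7086 ≈ 0.0039433 m.
So the lower-latitude error exceeds the higher by 0.0047651 − 0.0039433 = 0.00082184 m.
In feet: 0.000821844 m ÷ 0.3048 ≈ 0.0026963 ft.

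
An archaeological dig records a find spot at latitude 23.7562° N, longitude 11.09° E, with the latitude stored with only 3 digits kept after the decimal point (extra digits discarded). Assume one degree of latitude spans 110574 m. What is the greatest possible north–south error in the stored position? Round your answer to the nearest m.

Truncating at 3 decimal places can drop up to a full unit in the last place, so the latitude may be off by as much as 0.001°.
Along the meridian that is 0.001° × 110574 m/° = 110.574 m.

111 m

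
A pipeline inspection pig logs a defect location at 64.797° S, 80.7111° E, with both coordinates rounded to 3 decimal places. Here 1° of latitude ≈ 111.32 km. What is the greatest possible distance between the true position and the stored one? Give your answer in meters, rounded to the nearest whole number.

Rounding to 3 decimal places leaves each coordinate within ±0.0005° of the true value.
N–S: 0.0005° × 111320 m/° = 55.66 m.
East–west component at 64.797°: 0.0005° × 111320 × cos 64.797° ≈ 0.0005 × 47403 ≈ 23.7015 m.
The two errors are perpendicular, so the maximum displacement is √(55.66² + 23.7015²) ≈ 60.4963 m.

60 meters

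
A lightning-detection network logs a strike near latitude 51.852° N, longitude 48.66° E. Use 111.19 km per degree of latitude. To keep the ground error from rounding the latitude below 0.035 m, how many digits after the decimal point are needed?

7

One degree of latitude covers 111190 m.
Rounding to N decimal places gives at most 0.5 × 10⁻ᴺ degrees of error, i.e. 0.5 × 10⁻ᴺ × 111190 m.
Need 0.5 × 111190 × 10⁻ᴺ ≤ 0.035 → 10⁻ᴺ ≤ 6.296e-07, so N ≥ 6.20.
N = 6 would give 0.0556 m (too coarse); N = 7 gives 0.00556 m ≤ 0.035 m.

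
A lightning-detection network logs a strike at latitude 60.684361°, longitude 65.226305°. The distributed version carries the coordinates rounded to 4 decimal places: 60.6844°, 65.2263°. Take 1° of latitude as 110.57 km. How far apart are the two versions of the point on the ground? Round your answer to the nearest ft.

Δlat = 60.684361 − 60.6844 = -0.000039°; Δlon = 65.226305 − 65.2263 = +0.000005°.
North–south shift: -0.000039 × 110570 = -4.31223 m.
E–W at 60.6844°: 0.000005° × 110570 × cos 60.6844° = 0.000005 × 110570 × 0.4896 ≈ 0.270686 m.
Distance: √(4.31223² + 0.270686²) ≈ 4.32072 m.
Converting: 4.32072 m × 3.2808 ft/m ≈ 14.176 ft.

14 ft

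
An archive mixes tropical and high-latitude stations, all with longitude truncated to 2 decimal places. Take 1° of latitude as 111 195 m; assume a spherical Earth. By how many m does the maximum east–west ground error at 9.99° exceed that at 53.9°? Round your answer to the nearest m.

Truncating at 2 decimal places can drop up to a full unit in the last place, so the longitude may be off by as much as 0.01°.
At 9.99°: 0.01° × 111195 × cos 9.99° = 0.01 × 111195 × 0.9848 ≈ 1095.1 m.
At 53.9°: 0.01° × 111195 × cos 53.9° = 0.01 × 111195 × 0.5892 ≈ 655.16 m.
Difference: 1095.1 − 655.16 = 439.93 m.

440 m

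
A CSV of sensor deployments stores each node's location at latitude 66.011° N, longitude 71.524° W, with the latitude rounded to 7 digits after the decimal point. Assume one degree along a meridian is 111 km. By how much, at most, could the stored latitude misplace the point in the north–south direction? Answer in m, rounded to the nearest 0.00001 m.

0.00555 m

Rounding to 7 decimal places leaves the latitude within ±5e-08° of the true value.
North–south distance: 5e-08° × 111000 m/° = 0.00555 m.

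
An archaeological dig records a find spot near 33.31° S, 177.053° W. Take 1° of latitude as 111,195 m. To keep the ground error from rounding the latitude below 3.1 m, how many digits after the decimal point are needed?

One degree of latitude covers 111195 m.
With N decimal places the half-ulp bound is 0.5·10⁻ᴺ°, or 0.5·10⁻ᴺ × 111195 m on the ground.
Setting 55597.5 × 10⁻ᴺ ≤ 3.1 gives 10ᴺ ≥ 1.793e+04, i.e. N ≥ 4.25.
N = 4 would give 5.56 m (too coarse); N = 5 gives 0.556 m ≤ 3.1 m.

5 decimal places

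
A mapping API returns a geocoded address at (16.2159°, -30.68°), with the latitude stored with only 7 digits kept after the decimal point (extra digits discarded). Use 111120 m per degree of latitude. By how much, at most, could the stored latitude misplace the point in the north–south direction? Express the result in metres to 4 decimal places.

0.0111 metres

Truncating at 7 decimal places can drop up to a full unit in the last place, so the latitude may be off by as much as 1e-07°.
North–south distance: 1e-07° × 111120 m/° = 0.011112 m.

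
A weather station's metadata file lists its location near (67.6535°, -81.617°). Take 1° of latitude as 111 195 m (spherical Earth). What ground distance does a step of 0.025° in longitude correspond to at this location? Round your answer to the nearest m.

1057 m

0.025° of longitude at 67.6535° is 0.025 × 111195 × cos 67.6535° ≈ 0.025 × 42277.1 = 1056.93 m.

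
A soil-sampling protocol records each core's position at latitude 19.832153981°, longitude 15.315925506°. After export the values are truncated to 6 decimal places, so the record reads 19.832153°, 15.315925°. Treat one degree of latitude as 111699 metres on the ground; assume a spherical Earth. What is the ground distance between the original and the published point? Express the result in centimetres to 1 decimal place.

12.2 centimetres

Δlat = 19.832153981 − 19.832153 = +0.000000981°; Δlon = 15.315925506 − 15.315925 = +0.000000506°.
N–S: 0.000000981° × 111699 m/° = 0.109577 m.
E–W at 19.8322°: 0.000000506° × 111699 × cos 19.8322° = 0.000000506 × 111699 × 0.9407 ≈ 0.0531675 m.
Combined displacement = (0.109577² + 0.0531675²)^½ ≈ 0.121794 m.
That is 0.121794 m = 12.179 cm.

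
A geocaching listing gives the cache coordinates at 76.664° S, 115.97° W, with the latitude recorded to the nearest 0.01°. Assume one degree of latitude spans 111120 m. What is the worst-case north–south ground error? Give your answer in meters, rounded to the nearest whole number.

556 meters

Rounding to 2 decimal places leaves the latitude within ±0.005° of the true value.
Along the meridian that is 0.005° × 111120 m/° = 555.6 m.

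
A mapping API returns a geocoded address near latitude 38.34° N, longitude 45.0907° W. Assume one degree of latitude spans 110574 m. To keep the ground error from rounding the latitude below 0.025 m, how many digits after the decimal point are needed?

7 decimal places

One degree of latitude covers 110574 m.
Rounding to N decimal places gives at most 0.5 × 10⁻ᴺ degrees of error, i.e. 0.5 × 10⁻ᴺ × 110574 m.
Need 0.5 × 110574 × 10⁻ᴺ ≤ 0.025 → 10⁻ᴺ ≤ 4.522e-07, so N ≥ 6.34.
At 6 places the error can reach 0.0553 m, but 7 places keeps it to 0.00553 m.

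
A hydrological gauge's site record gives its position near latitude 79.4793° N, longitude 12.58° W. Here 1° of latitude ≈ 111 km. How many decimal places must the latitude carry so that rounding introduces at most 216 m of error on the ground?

One degree of latitude covers 111000 m.
N decimal places → at most half a unit in the last place, 0.5 × 10⁻ᴺ° = 111000/2 × 10⁻ᴺ m.
Setting 55500 × 10⁻ᴺ ≤ 216 gives 10ᴺ ≥ 256.9, i.e. N ≥ 2.41.
At 2 places the error can reach 555 m, but 3 places keeps it to 55.5 m.

3 decimal places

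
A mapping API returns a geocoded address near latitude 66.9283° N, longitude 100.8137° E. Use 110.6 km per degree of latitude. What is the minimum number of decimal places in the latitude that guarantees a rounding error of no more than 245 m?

3 decimal places

One degree of latitude covers 110600 m.
N decimal places → at most half a unit in the last place, 0.5 × 10⁻ᴺ° = 110600/2 × 10⁻ᴺ m.
Setting 55300 × 10⁻ᴺ ≤ 245 gives 10ᴺ ≥ 225.7, i.e. N ≥ 2.35.
At 2 places the error can reach 553 m, but 3 places keeps it to 55.3 m.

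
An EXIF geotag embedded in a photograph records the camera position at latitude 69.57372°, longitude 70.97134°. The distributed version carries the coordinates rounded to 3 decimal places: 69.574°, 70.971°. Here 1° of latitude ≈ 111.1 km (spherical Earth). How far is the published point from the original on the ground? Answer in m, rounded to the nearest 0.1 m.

33.8 m

The latitude changed by -0.00028° and the longitude by +0.00034°.
North–south shift: -0.00028 × 111100 = -31.108 m.
East–west at this latitude: 0.00034° × 111100 × cos 69.574° ≈ 0.00034 × 38773.6 = 13.183 m.
Combined displacement = (31.108² + 13.183²)^½ ≈ 33.7861 m.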